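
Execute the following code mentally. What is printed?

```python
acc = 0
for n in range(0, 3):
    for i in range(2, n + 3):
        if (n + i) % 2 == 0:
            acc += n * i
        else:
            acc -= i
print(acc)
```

n=0,i=2: even sum, acc = 0+0 = 0
n=1,i=2: odd sum, acc = 0-2 = -2
n=1,i=3: even sum, acc = (-2)+3 = 1
n=2,i=2: even sum, acc = 1+4 = 5
n=2,i=3: odd sum, acc = 5-3 = 2
n=2,i=4: even sum, acc = 2+8 = 10

10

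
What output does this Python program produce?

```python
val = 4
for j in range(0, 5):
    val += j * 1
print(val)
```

j=0: val = 4+0*1 = 4
j=1: val = 4+1*1 = 5
j=2: val = 5+2*1 = 7
j=3: val = 7+3*1 = 10
j=4: val = 10+4*1 = 14

14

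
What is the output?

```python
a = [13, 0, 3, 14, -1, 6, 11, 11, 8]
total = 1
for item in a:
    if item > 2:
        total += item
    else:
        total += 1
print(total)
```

item=13: >2, total = 1+13 = 14
item=0: not >2, total = 14+1 = 15
item=3: >2, total = 15+3 = 18
item=14: >2, total = 18+14 = 32
item=-1: not >2, total = 32+1 = 33
item=6: >2, total = 33+6 = 39
item=11: >2, total = 39+11 = 50
item=11: >2, total = 50+11 = 61
item=8: >2, total = 61+8 = 69

69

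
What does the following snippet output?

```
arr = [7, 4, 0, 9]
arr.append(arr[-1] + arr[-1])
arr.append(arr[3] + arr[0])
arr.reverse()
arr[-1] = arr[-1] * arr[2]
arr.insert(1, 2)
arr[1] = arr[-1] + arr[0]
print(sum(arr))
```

189

append arr[-1]+arr[-1] = 9+9 = 18 → [7, 4, 0, 9, 18]
append arr[3]+arr[0] = 9+7 = 16 → [7, 4, 0, 9, 18, 16]
reverse → [16, 18, 9, 0, 4, 7]
arr[-1] = arr[-1]*arr[2] = 7*9 = 63 → [16, 18, 9, 0, 4, 63]
insert 2 at 1 → [16, 2, 18, 9, 0, 4, 63]
arr[1] = arr[-1]+arr[0] = 63+16 = 79 → [16, 79, 18, 9, 0, 4, 63]
sum = 189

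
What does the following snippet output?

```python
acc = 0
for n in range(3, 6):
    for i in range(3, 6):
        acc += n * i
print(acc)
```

144

n=3,i=3: acc = 0+9 = 9
n=3,i=4: acc = 9+12 = 21
n=3,i=5: acc = 21+15 = 36
n=4,i=3: acc = 36+12 = 48
n=4,i=4: acc = 48+16 = 64
n=4,i=5: acc = 64+20 = 84
n=5,i=3: acc = 84+15 = 99
n=5,i=4: acc = 99+20 = 119
n=5,i=5: acc = 119+25 = 144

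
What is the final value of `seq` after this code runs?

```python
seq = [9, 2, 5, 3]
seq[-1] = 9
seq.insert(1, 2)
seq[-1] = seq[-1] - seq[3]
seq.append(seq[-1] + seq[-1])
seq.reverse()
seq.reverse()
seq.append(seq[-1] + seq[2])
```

seq[-1] = 9 → [9, 2, 5, 9]
insert 2 at 1 → [9, 2, 2, 5, 9]
seq[-1] = seq[-1]-seq[3] = 9-5 = 4 → [9, 2, 2, 5, 4]
append seq[-1]+seq[-1] = 4+4 = 8 → [9, 2, 2, 5, 4, 8]
reverse → [8, 4, 5, 2, 2, 9]
reverse → [9, 2, 2, 5, 4, 8]
append seq[-1]+seq[2] = 8+2 = 10 → [9, 2, 2, 5, 4, 8, 10]

[9, 2, 2, 5, 4, 8, 10]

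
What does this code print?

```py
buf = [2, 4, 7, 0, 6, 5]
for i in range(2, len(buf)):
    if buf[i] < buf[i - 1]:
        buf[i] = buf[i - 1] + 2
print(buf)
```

[2, 4, 7, 9, 11, 13]

i=2: 7>=4, unchanged → [2, 4, 7, 0, 6, 5]
i=3: 0<7, buf[3] = 7+2 = 9 → [2, 4, 7, 9, 6, 5]
i=4: 6<9, buf[4] = 9+2 = 11 → [2, 4, 7, 9, 11, 5]
i=5: 5<11, buf[5] = 11+2 = 13 → [2, 4, 7, 9, 11, 13]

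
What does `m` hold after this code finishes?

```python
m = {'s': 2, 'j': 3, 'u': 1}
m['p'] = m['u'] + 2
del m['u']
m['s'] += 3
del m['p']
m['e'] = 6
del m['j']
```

{'s': 5, 'e': 6}

m['p'] = m['u']+2 = 3 → {'s': 2, 'j': 3, 'u': 1, 'p': 3}
del 'u' → {'s': 2, 'j': 3, 'p': 3}
m['s'] = 2+3 = 5 → {'s': 5, 'j': 3, 'p': 3}
del 'p' → {'s': 5, 'j': 3}
m['e'] = 6 → {'s': 5, 'j': 3, 'e': 6}
del 'j' → {'s': 5, 'e': 6}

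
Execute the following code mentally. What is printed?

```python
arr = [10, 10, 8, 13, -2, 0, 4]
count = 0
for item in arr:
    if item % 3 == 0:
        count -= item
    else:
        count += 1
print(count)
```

item=10: not %3==0, count = 0+1 = 1
item=10: not %3==0, count = 1+1 = 2
item=8: not %3==0, count = 2+1 = 3
item=13: not %3==0, count = 3+1 = 4
item=-2: not %3==0, count = 4+1 = 5
item=0: %3==0, count = 5-0 = 5
item=4: not %3==0, count = 5+1 = 6

6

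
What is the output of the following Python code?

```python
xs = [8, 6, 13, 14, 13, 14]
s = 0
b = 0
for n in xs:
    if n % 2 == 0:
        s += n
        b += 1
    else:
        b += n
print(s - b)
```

n=8: even, s = 0+8 = 8; b=1
n=6: even, s = 8+6 = 14; b=2
n=13: not even; b=15
n=14: even, s = 14+14 = 28; b=16
n=13: not even; b=29
n=14: even, s = 28+14 = 42; b=30
s-b = 42-30 = 12

12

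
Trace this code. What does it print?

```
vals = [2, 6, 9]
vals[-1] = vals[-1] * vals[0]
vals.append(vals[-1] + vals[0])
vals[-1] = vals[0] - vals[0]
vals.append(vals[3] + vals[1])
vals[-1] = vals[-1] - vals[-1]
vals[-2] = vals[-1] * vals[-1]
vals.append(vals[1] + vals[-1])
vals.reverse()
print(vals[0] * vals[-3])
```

vals[-1] = vals[-1]*vals[0] = 9*2 = 18 → [2, 6, 18]
append vals[-1]+vals[0] = 18+2 = 20 → [2, 6, 18, 20]
vals[-1] = vals[0]-vals[0] = 2-2 = 0 → [2, 6, 18, 0]
append vals[3]+vals[1] = 0+6 = 6 → [2, 6, 18, 0, 6]
vals[-1] = vals[-1]-vals[-1] = 6-6 = 0 → [2, 6, 18, 0, 0]
vals[-2] = vals[-1]*vals[-1] = 0*0 = 0 → [2, 6, 18, 0, 0]
append vals[1]+vals[-1] = 6+0 = 6 → [2, 6, 18, 0, 0, 6]
reverse → [6, 0, 0, 18, 6, 2]
vals[0]*vals[-3] = 6*18 = 108

108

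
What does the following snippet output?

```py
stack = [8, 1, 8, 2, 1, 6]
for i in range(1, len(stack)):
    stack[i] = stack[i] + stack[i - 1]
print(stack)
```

[8, 9, 17, 19, 20, 26]

i=1: stack[1] = 1+8 = 9 → [8, 9, 8, 2, 1, 6]
i=2: stack[2] = 8+9 = 17 → [8, 9, 17, 2, 1, 6]
i=3: stack[3] = 2+17 = 19 → [8, 9, 17, 19, 1, 6]
i=4: stack[4] = 1+19 = 20 → [8, 9, 17, 19, 20, 6]
i=5: stack[5] = 6+20 = 26 → [8, 9, 17, 19, 20, 26]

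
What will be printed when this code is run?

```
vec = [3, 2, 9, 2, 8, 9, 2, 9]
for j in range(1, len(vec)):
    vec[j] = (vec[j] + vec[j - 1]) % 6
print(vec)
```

j=1: vec[1] = (2+3)%6 = 5 → [3, 5, 9, 2, 8, 9, 2, 9]
j=2: vec[2] = (9+5)%6 = 2 → [3, 5, 2, 2, 8, 9, 2, 9]
j=3: vec[3] = (2+2)%6 = 4 → [3, 5, 2, 4, 8, 9, 2, 9]
j=4: vec[4] = (8+4)%6 = 0 → [3, 5, 2, 4, 0, 9, 2, 9]
j=5: vec[5] = (9+0)%6 = 3 → [3, 5, 2, 4, 0, 3, 2, 9]
j=6: vec[6] = (2+3)%6 = 5 → [3, 5, 2, 4, 0, 3, 5, 9]
j=7: vec[7] = (9+5)%6 = 2 → [3, 5, 2, 4, 0, 3, 5, 2]

[3, 5, 2, 4, 0, 3, 5, 2]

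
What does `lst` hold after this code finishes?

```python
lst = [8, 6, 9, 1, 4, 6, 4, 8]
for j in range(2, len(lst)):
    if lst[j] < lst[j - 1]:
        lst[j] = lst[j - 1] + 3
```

[8, 6, 9, 12, 15, 18, 21, 24]

j=2: 9>=6, unchanged → [8, 6, 9, 1, 4, 6, 4, 8]
j=3: 1<9, lst[3] = 9+3 = 12 → [8, 6, 9, 12, 4, 6, 4, 8]
j=4: 4<12, lst[4] = 12+3 = 15 → [8, 6, 9, 12, 15, 6, 4, 8]
j=5: 6<15, lst[5] = 15+3 = 18 → [8, 6, 9, 12, 15, 18, 4, 8]
j=6: 4<18, lst[6] = 18+3 = 21 → [8, 6, 9, 12, 15, 18, 21, 8]
j=7: 8<21, lst[7] = 21+3 = 24 → [8, 6, 9, 12, 15, 18, 21, 24]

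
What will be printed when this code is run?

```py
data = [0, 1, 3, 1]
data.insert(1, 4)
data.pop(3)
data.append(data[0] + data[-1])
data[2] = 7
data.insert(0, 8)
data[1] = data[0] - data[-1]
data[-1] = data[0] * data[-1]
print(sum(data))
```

35

insert 4 at 1 → [0, 4, 1, 3, 1]
pop(3) removes 3 → [0, 4, 1, 1]
append data[0]+data[-1] = 0+1 = 1 → [0, 4, 1, 1, 1]
data[2] = 7 → [0, 4, 7, 1, 1]
insert 8 at 0 → [8, 0, 4, 7, 1, 1]
data[1] = data[0]-data[-1] = 8-1 = 7 → [8, 7, 4, 7, 1, 1]
data[-1] = data[0]*data[-1] = 8*1 = 8 → [8, 7, 4, 7, 1, 8]
sum = 35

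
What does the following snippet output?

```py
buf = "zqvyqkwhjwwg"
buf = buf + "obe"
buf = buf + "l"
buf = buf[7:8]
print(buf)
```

h

+ 'obe' → 'zqvyqkwhjwwgobe'
+ 'l' → 'zqvyqkwhjwwgobel'
slice [7:8] → 'h'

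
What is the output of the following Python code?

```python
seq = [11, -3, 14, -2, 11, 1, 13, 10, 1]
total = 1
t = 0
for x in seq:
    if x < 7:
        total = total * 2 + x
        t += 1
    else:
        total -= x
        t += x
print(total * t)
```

x=11: not <7, total = 1-11 = -10; t=11
x=-3: <7, total = (-10)*2+(-3) = -23; t=12
x=14: not <7, total = (-23)-14 = -37; t=26
x=-2: <7, total = (-37)*2+(-2) = -76; t=27
x=11: not <7, total = (-76)-11 = -87; t=38
x=1: <7, total = (-87)*2+1 = -173; t=39
x=13: not <7, total = (-173)-13 = -186; t=52
x=10: not <7, total = (-186)-10 = -196; t=62
x=1: <7, total = (-196)*2+1 = -391; t=63
total*t = (-391)*63 = -24633

-24633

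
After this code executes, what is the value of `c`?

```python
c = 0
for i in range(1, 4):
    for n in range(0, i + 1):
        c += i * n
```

25

i=1,n=0: c = 0+0 = 0
i=1,n=1: c = 0+1 = 1
i=2,n=0: c = 1+0 = 1
i=2,n=1: c = 1+2 = 3
i=2,n=2: c = 3+4 = 7
i=3,n=0: c = 7+0 = 7
i=3,n=1: c = 7+3 = 10
i=3,n=2: c = 10+6 = 16
i=3,n=3: c = 16+9 = 25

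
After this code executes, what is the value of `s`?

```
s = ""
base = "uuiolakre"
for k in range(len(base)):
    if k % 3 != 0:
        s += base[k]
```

k=0: skip
k=1: add 'u' → 'u'
k=2: add 'i' → 'ui'
k=3: skip
k=4: add 'l' → 'uil'
k=5: add 'a' → 'uila'
k=6: skip
k=7: add 'r' → 'uilar'
k=8: add 'e' → 'uilare'

'uilare'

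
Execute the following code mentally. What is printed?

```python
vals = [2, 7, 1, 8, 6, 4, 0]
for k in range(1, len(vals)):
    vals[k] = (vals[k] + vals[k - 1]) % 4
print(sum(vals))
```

7

k=1: vals[1] = (7+2)%4 = 1 → [2, 1, 1, 8, 6, 4, 0]
k=2: vals[2] = (1+1)%4 = 2 → [2, 1, 2, 8, 6, 4, 0]
k=3: vals[3] = (8+2)%4 = 2 → [2, 1, 2, 2, 6, 4, 0]
k=4: vals[4] = (6+2)%4 = 0 → [2, 1, 2, 2, 0, 4, 0]
k=5: vals[5] = (4+0)%4 = 0 → [2, 1, 2, 2, 0, 0, 0]
k=6: vals[6] = (0+0)%4 = 0 → [2, 1, 2, 2, 0, 0, 0]
sum = 7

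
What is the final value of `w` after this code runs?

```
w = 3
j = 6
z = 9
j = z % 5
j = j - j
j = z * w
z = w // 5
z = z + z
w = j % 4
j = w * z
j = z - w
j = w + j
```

j = 9%5 = 4
j = 4-4 = 0
j = 9*3 = 27
z = 3//5 = 0
z = 0+0 = 0
w = 27%4 = 3
j = 3*0 = 0
j = 0-3 = -3
j = 3+(-3) = 0

3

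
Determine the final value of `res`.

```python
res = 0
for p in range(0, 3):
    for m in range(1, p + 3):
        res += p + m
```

30

p=0,m=1: res = 0+1 = 1
p=0,m=2: res = 1+2 = 3
p=1,m=1: res = 3+2 = 5
p=1,m=2: res = 5+3 = 8
p=1,m=3: res = 8+4 = 12
p=2,m=1: res = 12+3 = 15
p=2,m=2: res = 15+4 = 19
p=2,m=3: res = 19+5 = 24
p=2,m=4: res = 24+6 = 30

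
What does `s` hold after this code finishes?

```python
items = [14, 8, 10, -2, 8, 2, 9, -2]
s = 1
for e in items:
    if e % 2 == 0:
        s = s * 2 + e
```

1458

e=14: even, s = 1*2+14 = 16
e=8: even, s = 16*2+8 = 40
e=10: even, s = 40*2+10 = 90
e=-2: even, s = 90*2+(-2) = 178
e=8: even, s = 178*2+8 = 364
e=2: even, s = 364*2+2 = 730
e=9: not even
e=-2: even, s = 730*2+(-2) = 1458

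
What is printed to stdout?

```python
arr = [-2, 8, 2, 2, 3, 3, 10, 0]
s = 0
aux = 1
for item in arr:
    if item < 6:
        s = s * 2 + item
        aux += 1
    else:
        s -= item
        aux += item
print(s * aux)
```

item=-2: <6, s = 0*2+(-2) = -2; aux=2
item=8: not <6, s = (-2)-8 = -10; aux=10
item=2: <6, s = (-10)*2+2 = -18; aux=11
item=2: <6, s = (-18)*2+2 = -34; aux=12
item=3: <6, s = (-34)*2+3 = -65; aux=13
item=3: <6, s = (-65)*2+3 = -127; aux=14
item=10: not <6, s = (-127)-10 = -137; aux=24
item=0: <6, s = (-137)*2+0 = -274; aux=25
s*aux = (-274)*25 = -6850

-6850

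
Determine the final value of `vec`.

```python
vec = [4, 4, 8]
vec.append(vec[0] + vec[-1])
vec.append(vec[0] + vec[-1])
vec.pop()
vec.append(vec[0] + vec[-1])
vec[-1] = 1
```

append vec[0]+vec[-1] = 4+8 = 12 → [4, 4, 8, 12]
append vec[0]+vec[-1] = 4+12 = 16 → [4, 4, 8, 12, 16]
pop() removes 16 → [4, 4, 8, 12]
append vec[0]+vec[-1] = 4+12 = 16 → [4, 4, 8, 12, 16]
vec[-1] = 1 → [4, 4, 8, 12, 1]

[4, 4, 8, 12, 1]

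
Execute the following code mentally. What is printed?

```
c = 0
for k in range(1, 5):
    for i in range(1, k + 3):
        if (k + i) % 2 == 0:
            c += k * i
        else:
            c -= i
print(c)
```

70

k=1,i=1: even sum, c = 0+1 = 1
k=1,i=2: odd sum, c = 1-2 = -1
k=1,i=3: even sum, c = (-1)+3 = 2
k=2,i=1: odd sum, c = 2-1 = 1
k=2,i=2: even sum, c = 1+4 = 5
k=2,i=3: odd sum, c = 5-3 = 2
k=2,i=4: even sum, c = 2+8 = 10
k=3,i=1: even sum, c = 10+3 = 13
k=3,i=2: odd sum, c = 13-2 = 11
k=3,i=3: even sum, c = 11+9 = 20
k=3,i=4: odd sum, c = 20-4 = 16
k=3,i=5: even sum, c = 16+15 = 31
k=4,i=1: odd sum, c = 31-1 = 30
k=4,i=2: even sum, c = 30+8 = 38
k=4,i=3: odd sum, c = 38-3 = 35
k=4,i=4: even sum, c = 35+16 = 51
k=4,i=5: odd sum, c = 51-5 = 46
k=4,i=6: even sum, c = 46+24 = 70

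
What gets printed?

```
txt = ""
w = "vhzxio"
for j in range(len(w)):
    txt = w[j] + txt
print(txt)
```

oixzhv

j=0: prepend 'v' → 'v'
j=1: prepend 'h' → 'hv'
j=2: prepend 'z' → 'zhv'
j=3: prepend 'x' → 'xzhv'
j=4: prepend 'i' → 'ixzhv'
j=5: prepend 'o' → 'oixzhv'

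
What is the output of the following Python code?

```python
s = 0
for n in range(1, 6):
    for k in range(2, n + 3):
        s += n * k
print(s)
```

280

n=1,k=2: s = 0+2 = 2
n=1,k=3: s = 2+3 = 5
n=2,k=2: s = 5+4 = 9
n=2,k=3: s = 9+6 = 15
n=2,k=4: s = 15+8 = 23
n=3,k=2: s = 23+6 = 29
n=3,k=3: s = 29+9 = 38
n=3,k=4: s = 38+12 = 50
n=3,k=5: s = 50+15 = 65
n=4,k=2: s = 65+8 = 73
n=4,k=3: s = 73+12 = 85
n=4,k=4: s = 85+16 = 101
n=4,k=5: s = 101+20 = 121
n=4,k=6: s = 121+24 = 145
n=5,k=2: s = 145+10 = 155
n=5,k=3: s = 155+15 = 170
n=5,k=4: s = 170+20 = 190
n=5,k=5: s = 190+25 = 215
n=5,k=6: s = 215+30 = 245
n=5,k=7: s = 245+35 = 280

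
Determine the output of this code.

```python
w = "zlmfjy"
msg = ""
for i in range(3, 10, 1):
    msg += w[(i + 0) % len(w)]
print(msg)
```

fjyzlmf

i=3: add w[3]='f' → 'f'
i=4: add w[4]='j' → 'fj'
i=5: add w[5]='y' → 'fjy'
i=6: add w[0]='z' → 'fjyz'
i=7: add w[1]='l' → 'fjyzl'
i=8: add w[2]='m' → 'fjyzlm'
i=9: add w[3]='f' → 'fjyzlmf'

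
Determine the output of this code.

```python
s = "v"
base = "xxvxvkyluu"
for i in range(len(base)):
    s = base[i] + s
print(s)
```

i=0: prepend 'x' → 'xv'
i=1: prepend 'x' → 'xxv'
i=2: prepend 'v' → 'vxxv'
i=3: prepend 'x' → 'xvxxv'
i=4: prepend 'v' → 'vxvxxv'
i=5: prepend 'k' → 'kvxvxxv'
i=6: prepend 'y' → 'ykvxvxxv'
i=7: prepend 'l' → 'lykvxvxxv'
i=8: prepend 'u' → 'ulykvxvxxv'
i=9: prepend 'u' → 'uulykvxvxxv'

uulykvxvxxv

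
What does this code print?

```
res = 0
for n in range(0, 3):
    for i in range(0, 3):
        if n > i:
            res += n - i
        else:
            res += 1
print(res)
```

10

n=0,i=0: not 0>0, res = 0+1 = 1
n=0,i=1: not 0>1, res = 1+1 = 2
n=0,i=2: not 0>2, res = 2+1 = 3
n=1,i=0: 1>0, res = 3+1 = 4
n=1,i=1: not 1>1, res = 4+1 = 5
n=1,i=2: not 1>2, res = 5+1 = 6
n=2,i=0: 2>0, res = 6+2 = 8
n=2,i=1: 2>1, res = 8+1 = 9
n=2,i=2: not 2>2, res = 9+1 = 10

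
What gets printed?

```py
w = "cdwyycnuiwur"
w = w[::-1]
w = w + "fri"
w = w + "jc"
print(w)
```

reverse → 'ruwiuncyywdc'
+ 'fri' → 'ruwiuncyywdcfri'
+ 'jc' → 'ruwiuncyywdcfrijc'

ruwiuncyywdcfrijc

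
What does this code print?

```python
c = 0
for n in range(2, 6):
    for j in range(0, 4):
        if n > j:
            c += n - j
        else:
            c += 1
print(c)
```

n=2,j=0: 2>0, c = 0+2 = 2
n=2,j=1: 2>1, c = 2+1 = 3
n=2,j=2: not 2>2, c = 3+1 = 4
n=2,j=3: not 2>3, c = 4+1 = 5
n=3,j=0: 3>0, c = 5+3 = 8
n=3,j=1: 3>1, c = 8+2 = 10
n=3,j=2: 3>2, c = 10+1 = 11
n=3,j=3: not 3>3, c = 11+1 = 12
n=4,j=0: 4>0, c = 12+4 = 16
n=4,j=1: 4>1, c = 16+3 = 19
n=4,j=2: 4>2, c = 19+2 = 21
n=4,j=3: 4>3, c = 21+1 = 22
n=5,j=0: 5>0, c = 22+5 = 27
n=5,j=1: 5>1, c = 27+4 = 31
n=5,j=2: 5>2, c = 31+3 = 34
n=5,j=3: 5>3, c = 34+2 = 36

36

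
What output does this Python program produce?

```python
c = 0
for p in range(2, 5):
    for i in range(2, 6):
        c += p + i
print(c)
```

78

p=2,i=2: c = 0+4 = 4
p=2,i=3: c = 4+5 = 9
p=2,i=4: c = 9+6 = 15
p=2,i=5: c = 15+7 = 22
p=3,i=2: c = 22+5 = 27
p=3,i=3: c = 27+6 = 33
p=3,i=4: c = 33+7 = 40
p=3,i=5: c = 40+8 = 48
p=4,i=2: c = 48+6 = 54
p=4,i=3: c = 54+7 = 61
p=4,i=4: c = 61+8 = 69
p=4,i=5: c = 69+9 = 78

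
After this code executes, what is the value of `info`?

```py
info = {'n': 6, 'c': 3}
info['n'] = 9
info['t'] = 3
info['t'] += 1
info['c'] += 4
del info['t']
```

{'n': 9, 'c': 7}

info['n'] = 9 → {'n': 9, 'c': 3}
info['t'] = 3 → {'n': 9, 'c': 3, 't': 3}
info['t'] = 3+1 = 4 → {'n': 9, 'c': 3, 't': 4}
info['c'] = 3+4 = 7 → {'n': 9, 'c': 7, 't': 4}
del 't' → {'n': 9, 'c': 7}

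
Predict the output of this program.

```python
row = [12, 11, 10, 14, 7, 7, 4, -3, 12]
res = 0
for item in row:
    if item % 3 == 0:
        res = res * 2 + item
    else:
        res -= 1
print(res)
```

item=12: %3==0, res = 0*2+12 = 12
item=11: not %3==0, res = 12-1 = 11
item=10: not %3==0, res = 11-1 = 10
item=14: not %3==0, res = 10-1 = 9
item=7: not %3==0, res = 9-1 = 8
item=7: not %3==0, res = 8-1 = 7
item=4: not %3==0, res = 7-1 = 6
item=-3: %3==0, res = 6*2+(-3) = 9
item=12: %3==0, res = 9*2+12 = 30

30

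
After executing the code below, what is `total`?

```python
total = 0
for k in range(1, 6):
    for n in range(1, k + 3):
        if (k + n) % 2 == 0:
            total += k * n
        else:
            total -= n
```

138

k=1,n=1: even sum, total = 0+1 = 1
k=1,n=2: odd sum, total = 1-2 = -1
k=1,n=3: even sum, total = (-1)+3 = 2
k=2,n=1: odd sum, total = 2-1 = 1
k=2,n=2: even sum, total = 1+4 = 5
k=2,n=3: odd sum, total = 5-3 = 2
k=2,n=4: even sum, total = 2+8 = 10
k=3,n=1: even sum, total = 10+3 = 13
k=3,n=2: odd sum, total = 13-2 = 11
k=3,n=3: even sum, total = 11+9 = 20
k=3,n=4: odd sum, total = 20-4 = 16
k=3,n=5: even sum, total = 16+15 = 31
k=4,n=1: odd sum, total = 31-1 = 30
k=4,n=2: even sum, total = 30+8 = 38
k=4,n=3: odd sum, total = 38-3 = 35
k=4,n=4: even sum, total = 35+16 = 51
k=4,n=5: odd sum, total = 51-5 = 46
k=4,n=6: even sum, total = 46+24 = 70
k=5,n=1: even sum, total = 70+5 = 75
k=5,n=2: odd sum, total = 75-2 = 73
k=5,n=3: even sum, total = 73+15 = 88
k=5,n=4: odd sum, total = 88-4 = 84
k=5,n=5: even sum, total = 84+25 = 109
k=5,n=6: odd sum, total = 109-6 = 103
k=5,n=7: even sum, total = 103+35 = 138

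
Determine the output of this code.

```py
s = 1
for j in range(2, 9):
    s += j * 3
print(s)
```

106

j=2: s = 1+2*3 = 7
j=3: s = 7+3*3 = 16
j=4: s = 16+4*3 = 28
j=5: s = 28+5*3 = 43
j=6: s = 43+6*3 = 61
j=7: s = 61+7*3 = 82
j=8: s = 82+8*3 = 106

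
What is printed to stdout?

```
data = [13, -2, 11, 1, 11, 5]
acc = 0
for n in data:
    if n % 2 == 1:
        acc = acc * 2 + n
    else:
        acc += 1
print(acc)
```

343

n=13: odd, acc = 0*2+13 = 13
n=-2: not odd, acc = 13+1 = 14
n=11: odd, acc = 14*2+11 = 39
n=1: odd, acc = 39*2+1 = 79
n=11: odd, acc = 79*2+11 = 169
n=5: odd, acc = 169*2+5 = 343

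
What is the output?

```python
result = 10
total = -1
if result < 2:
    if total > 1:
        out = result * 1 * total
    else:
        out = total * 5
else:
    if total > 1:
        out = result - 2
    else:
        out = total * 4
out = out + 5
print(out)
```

1

result=10, total=-1
result < 2 is False; total > 1 is False
→ out = total * 4 = -4
out = (-4)+5 = 1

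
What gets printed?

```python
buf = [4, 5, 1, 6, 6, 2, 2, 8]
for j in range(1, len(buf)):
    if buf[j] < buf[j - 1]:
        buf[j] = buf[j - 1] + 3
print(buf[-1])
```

23

j=1: 5>=4, unchanged → [4, 5, 1, 6, 6, 2, 2, 8]
j=2: 1<5, buf[2] = 5+3 = 8 → [4, 5, 8, 6, 6, 2, 2, 8]
j=3: 6<8, buf[3] = 8+3 = 11 → [4, 5, 8, 11, 6, 2, 2, 8]
j=4: 6<11, buf[4] = 11+3 = 14 → [4, 5, 8, 11, 14, 2, 2, 8]
j=5: 2<14, buf[5] = 14+3 = 17 → [4, 5, 8, 11, 14, 17, 2, 8]
j=6: 2<17, buf[6] = 17+3 = 20 → [4, 5, 8, 11, 14, 17, 20, 8]
j=7: 8<20, buf[7] = 20+3 = 23 → [4, 5, 8, 11, 14, 17, 20, 23]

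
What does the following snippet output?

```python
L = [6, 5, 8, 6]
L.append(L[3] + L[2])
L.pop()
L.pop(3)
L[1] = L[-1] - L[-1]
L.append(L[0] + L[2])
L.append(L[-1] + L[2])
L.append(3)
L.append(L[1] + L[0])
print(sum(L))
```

append L[3]+L[2] = 6+8 = 14 → [6, 5, 8, 6, 14]
pop() removes 14 → [6, 5, 8, 6]
pop(3) removes 6 → [6, 5, 8]
L[1] = L[-1]-L[-1] = 8-8 = 0 → [6, 0, 8]
append L[0]+L[2] = 6+8 = 14 → [6, 0, 8, 14]
append L[-1]+L[2] = 14+8 = 22 → [6, 0, 8, 14, 22]
append 3 → [6, 0, 8, 14, 22, 3]
append L[1]+L[0] = 0+6 = 6 → [6, 0, 8, 14, 22, 3, 6]
sum = 59

59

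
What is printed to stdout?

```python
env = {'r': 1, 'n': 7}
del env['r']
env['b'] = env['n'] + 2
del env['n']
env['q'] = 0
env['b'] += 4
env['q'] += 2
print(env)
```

{'b': 13, 'q': 2}

del 'r' → {'n': 7}
env['b'] = env['n']+2 = 9 → {'n': 7, 'b': 9}
del 'n' → {'b': 9}
env['q'] = 0 → {'b': 9, 'q': 0}
env['b'] = 9+4 = 13 → {'b': 13, 'q': 0}
env['q'] = 0+2 = 2 → {'b': 13, 'q': 2}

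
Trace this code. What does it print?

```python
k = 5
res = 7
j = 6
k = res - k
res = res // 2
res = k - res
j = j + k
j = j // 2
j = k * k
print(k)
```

k = 7-5 = 2
res = 7//2 = 3
res = 2-3 = -1
j = 6+2 = 8
j = 8//2 = 4
j = 2*2 = 4

2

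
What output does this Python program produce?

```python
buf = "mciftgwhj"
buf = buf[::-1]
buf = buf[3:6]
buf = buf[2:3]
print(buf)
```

reverse → 'jhwgtficm'
slice [3:6] → 'gtf'
slice [2:3] → 'f'

f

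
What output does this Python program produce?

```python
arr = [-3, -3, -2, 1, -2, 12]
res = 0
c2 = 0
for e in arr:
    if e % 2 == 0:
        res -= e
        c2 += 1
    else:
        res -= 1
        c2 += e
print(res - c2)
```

-9

e=-3: not even, res = 0-1 = -1; c2=-3
e=-3: not even, res = (-1)-1 = -2; c2=-6
e=-2: even, res = (-2)-(-2) = 0; c2=-5
e=1: not even, res = 0-1 = -1; c2=-4
e=-2: even, res = (-1)-(-2) = 1; c2=-3
e=12: even, res = 1-12 = -11; c2=-2
res-c2 = (-11)-(-2) = -9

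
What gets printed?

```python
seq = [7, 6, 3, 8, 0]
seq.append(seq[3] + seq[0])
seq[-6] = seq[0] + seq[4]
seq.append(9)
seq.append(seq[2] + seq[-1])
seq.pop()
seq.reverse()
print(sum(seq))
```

48

append seq[3]+seq[0] = 8+7 = 15 → [7, 6, 3, 8, 0, 15]
seq[-6] = seq[0]+seq[4] = 7+0 = 7 → [7, 6, 3, 8, 0, 15]
append 9 → [7, 6, 3, 8, 0, 15, 9]
append seq[2]+seq[-1] = 3+9 = 12 → [7, 6, 3, 8, 0, 15, 9, 12]
pop() removes 12 → [7, 6, 3, 8, 0, 15, 9]
reverse → [9, 15, 0, 8, 3, 6, 7]
sum = 48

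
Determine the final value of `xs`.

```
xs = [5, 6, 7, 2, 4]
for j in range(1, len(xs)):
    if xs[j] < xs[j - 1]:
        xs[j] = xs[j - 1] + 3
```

[5, 6, 7, 10, 13]

j=1: 6>=5, unchanged → [5, 6, 7, 2, 4]
j=2: 7>=6, unchanged → [5, 6, 7, 2, 4]
j=3: 2<7, xs[3] = 7+3 = 10 → [5, 6, 7, 10, 4]
j=4: 4<10, xs[4] = 10+3 = 13 → [5, 6, 7, 10, 13]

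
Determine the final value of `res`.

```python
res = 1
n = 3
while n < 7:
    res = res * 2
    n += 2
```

4

n=3: res = 1*2 = 2
n=5: res = 2*2 = 4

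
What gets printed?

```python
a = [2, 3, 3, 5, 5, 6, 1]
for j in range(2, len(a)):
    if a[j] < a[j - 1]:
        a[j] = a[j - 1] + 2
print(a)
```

[2, 3, 3, 5, 5, 6, 8]

j=2: 3>=3, unchanged → [2, 3, 3, 5, 5, 6, 1]
j=3: 5>=3, unchanged → [2, 3, 3, 5, 5, 6, 1]
j=4: 5>=5, unchanged → [2, 3, 3, 5, 5, 6, 1]
j=5: 6>=5, unchanged → [2, 3, 3, 5, 5, 6, 1]
j=6: 1<6, a[6] = 6+2 = 8 → [2, 3, 3, 5, 5, 6, 8]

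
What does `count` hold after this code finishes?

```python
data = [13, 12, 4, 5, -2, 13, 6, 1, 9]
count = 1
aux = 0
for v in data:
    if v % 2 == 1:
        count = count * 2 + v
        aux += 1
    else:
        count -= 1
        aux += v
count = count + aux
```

324

v=13: odd, count = 1*2+13 = 15; aux=1
v=12: not odd, count = 15-1 = 14; aux=13
v=4: not odd, count = 14-1 = 13; aux=17
v=5: odd, count = 13*2+5 = 31; aux=18
v=-2: not odd, count = 31-1 = 30; aux=16
v=13: odd, count = 30*2+13 = 73; aux=17
v=6: not odd, count = 73-1 = 72; aux=23
v=1: odd, count = 72*2+1 = 145; aux=24
v=9: odd, count = 145*2+9 = 299; aux=25
count+aux = 299+25 = 324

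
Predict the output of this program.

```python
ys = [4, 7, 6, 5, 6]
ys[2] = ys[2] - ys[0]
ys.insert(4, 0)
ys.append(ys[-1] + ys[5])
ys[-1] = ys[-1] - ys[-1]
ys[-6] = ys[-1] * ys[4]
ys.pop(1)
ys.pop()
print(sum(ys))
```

ys[2] = ys[2]-ys[0] = 6-4 = 2 → [4, 7, 2, 5, 6]
insert 0 at 4 → [4, 7, 2, 5, 0, 6]
append ys[-1]+ys[5] = 6+6 = 12 → [4, 7, 2, 5, 0, 6, 12]
ys[-1] = ys[-1]-ys[-1] = 12-12 = 0 → [4, 7, 2, 5, 0, 6, 0]
ys[-6] = ys[-1]*ys[4] = 0*0 = 0 → [4, 0, 2, 5, 0, 6, 0]
pop(1) removes 0 → [4, 2, 5, 0, 6, 0]
pop() removes 0 → [4, 2, 5, 0, 6]
sum = 17

17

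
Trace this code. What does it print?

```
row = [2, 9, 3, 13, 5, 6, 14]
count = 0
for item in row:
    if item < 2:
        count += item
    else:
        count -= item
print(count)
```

-52

item=2: not <2, count = 0-2 = -2
item=9: not <2, count = (-2)-9 = -11
item=3: not <2, count = (-11)-3 = -14
item=13: not <2, count = (-14)-13 = -27
item=5: not <2, count = (-27)-5 = -32
item=6: not <2, count = (-32)-6 = -38
item=14: not <2, count = (-38)-14 = -52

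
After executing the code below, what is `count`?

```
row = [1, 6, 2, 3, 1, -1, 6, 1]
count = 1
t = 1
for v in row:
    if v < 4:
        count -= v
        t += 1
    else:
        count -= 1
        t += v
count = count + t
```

v=1: <4, count = 1-1 = 0; t=2
v=6: not <4, count = 0-1 = -1; t=8
v=2: <4, count = (-1)-2 = -3; t=9
v=3: <4, count = (-3)-3 = -6; t=10
v=1: <4, count = (-6)-1 = -7; t=11
v=-1: <4, count = (-7)-(-1) = -6; t=12
v=6: not <4, count = (-6)-1 = -7; t=18
v=1: <4, count = (-7)-1 = -8; t=19
count+t = (-8)+19 = 11

11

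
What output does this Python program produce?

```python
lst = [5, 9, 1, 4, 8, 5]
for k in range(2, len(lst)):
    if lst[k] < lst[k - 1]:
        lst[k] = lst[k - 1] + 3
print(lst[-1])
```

k=2: 1<9, lst[2] = 9+3 = 12 → [5, 9, 12, 4, 8, 5]
k=3: 4<12, lst[3] = 12+3 = 15 → [5, 9, 12, 15, 8, 5]
k=4: 8<15, lst[4] = 15+3 = 18 → [5, 9, 12, 15, 18, 5]
k=5: 5<18, lst[5] = 18+3 = 21 → [5, 9, 12, 15, 18, 21]

21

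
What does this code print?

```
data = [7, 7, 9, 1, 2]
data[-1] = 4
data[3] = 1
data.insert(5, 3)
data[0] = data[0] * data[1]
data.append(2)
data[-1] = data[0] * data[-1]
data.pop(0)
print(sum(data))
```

122

data[-1] = 4 → [7, 7, 9, 1, 4]
data[3] = 1 → [7, 7, 9, 1, 4]
insert 3 at 5 → [7, 7, 9, 1, 4, 3]
data[0] = data[0]*data[1] = 7*7 = 49 → [49, 7, 9, 1, 4, 3]
append 2 → [49, 7, 9, 1, 4, 3, 2]
data[-1] = data[0]*data[-1] = 49*2 = 98 → [49, 7, 9, 1, 4, 3, 98]
pop(0) removes 49 → [7, 9, 1, 4, 3, 98]
sum = 122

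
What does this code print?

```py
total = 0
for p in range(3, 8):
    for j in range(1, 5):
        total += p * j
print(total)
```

250

p=3,j=1: total = 0+3 = 3
p=3,j=2: total = 3+6 = 9
p=3,j=3: total = 9+9 = 18
p=3,j=4: total = 18+12 = 30
p=4,j=1: total = 30+4 = 34
p=4,j=2: total = 34+8 = 42
p=4,j=3: total = 42+12 = 54
p=4,j=4: total = 54+16 = 70
p=5,j=1: total = 70+5 = 75
p=5,j=2: total = 75+10 = 85
p=5,j=3: total = 85+15 = 100
p=5,j=4: total = 100+20 = 120
p=6,j=1: total = 120+6 = 126
p=6,j=2: total = 126+12 = 138
p=6,j=3: total = 138+18 = 156
p=6,j=4: total = 156+24 = 180
p=7,j=1: total = 180+7 = 187
p=7,j=2: total = 187+14 = 201
p=7,j=3: total = 201+21 = 222
p=7,j=4: total = 222+28 = 250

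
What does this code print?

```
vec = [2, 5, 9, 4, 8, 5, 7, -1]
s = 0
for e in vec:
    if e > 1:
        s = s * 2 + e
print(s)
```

513

e=2: >1, s = 0*2+2 = 2
e=5: >1, s = 2*2+5 = 9
e=9: >1, s = 9*2+9 = 27
e=4: >1, s = 27*2+4 = 58
e=8: >1, s = 58*2+8 = 124
e=5: >1, s = 124*2+5 = 253
e=7: >1, s = 253*2+7 = 513
e=-1: not >1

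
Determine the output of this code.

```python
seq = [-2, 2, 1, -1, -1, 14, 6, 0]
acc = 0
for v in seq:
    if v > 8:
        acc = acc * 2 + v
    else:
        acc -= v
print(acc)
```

10

v=-2: not >8, acc = 0-(-2) = 2
v=2: not >8, acc = 2-2 = 0
v=1: not >8, acc = 0-1 = -1
v=-1: not >8, acc = (-1)-(-1) = 0
v=-1: not >8, acc = 0-(-1) = 1
v=14: >8, acc = 1*2+14 = 16
v=6: not >8, acc = 16-6 = 10
v=0: not >8, acc = 10-0 = 10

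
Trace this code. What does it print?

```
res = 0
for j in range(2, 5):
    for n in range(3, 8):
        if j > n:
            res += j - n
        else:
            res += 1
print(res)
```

j=2,n=3: not 2>3, res = 0+1 = 1
j=2,n=4: not 2>4, res = 1+1 = 2
j=2,n=5: not 2>5, res = 2+1 = 3
j=2,n=6: not 2>6, res = 3+1 = 4
j=2,n=7: not 2>7, res = 4+1 = 5
j=3,n=3: not 3>3, res = 5+1 = 6
j=3,n=4: not 3>4, res = 6+1 = 7
j=3,n=5: not 3>5, res = 7+1 = 8
j=3,n=6: not 3>6, res = 8+1 = 9
j=3,n=7: not 3>7, res = 9+1 = 10
j=4,n=3: 4>3, res = 10+1 = 11
j=4,n=4: not 4>4, res = 11+1 = 12
j=4,n=5: not 4>5, res = 12+1 = 13
j=4,n=6: not 4>6, res = 13+1 = 14
j=4,n=7: not 4>7, res = 14+1 = 15

15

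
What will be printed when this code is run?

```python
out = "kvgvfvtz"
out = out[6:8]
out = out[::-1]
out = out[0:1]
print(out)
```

slice [6:8] → 'tz'
reverse → 'zt'
slice [0:1] → 'z'

z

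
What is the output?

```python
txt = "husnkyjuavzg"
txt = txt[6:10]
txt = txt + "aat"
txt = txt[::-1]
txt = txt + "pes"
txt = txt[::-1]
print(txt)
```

slice [6:10] → 'juav'
+ 'aat' → 'juavaat'
reverse → 'taavauj'
+ 'pes' → 'taavaujpes'
reverse → 'sepjuavaat'

sepjuavaat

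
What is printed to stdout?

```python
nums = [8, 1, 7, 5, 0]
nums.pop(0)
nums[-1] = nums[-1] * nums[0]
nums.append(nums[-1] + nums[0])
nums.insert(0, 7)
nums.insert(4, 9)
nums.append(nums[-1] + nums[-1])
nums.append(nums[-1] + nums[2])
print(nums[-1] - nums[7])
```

pop(0) removes 8 → [1, 7, 5, 0]
nums[-1] = nums[-1]*nums[0] = 0*1 = 0 → [1, 7, 5, 0]
append nums[-1]+nums[0] = 0+1 = 1 → [1, 7, 5, 0, 1]
insert 7 at 0 → [7, 1, 7, 5, 0, 1]
insert 9 at 4 → [7, 1, 7, 5, 9, 0, 1]
append nums[-1]+nums[-1] = 1+1 = 2 → [7, 1, 7, 5, 9, 0, 1, 2]
append nums[-1]+nums[2] = 2+7 = 9 → [7, 1, 7, 5, 9, 0, 1, 2, 9]
nums[-1]-nums[7] = 9-2 = 7

7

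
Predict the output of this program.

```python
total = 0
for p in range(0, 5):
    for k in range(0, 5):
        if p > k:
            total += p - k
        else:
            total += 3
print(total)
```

p=0,k=0: not 0>0, total = 0+3 = 3
p=0,k=1: not 0>1, total = 3+3 = 6
p=0,k=2: not 0>2, total = 6+3 = 9
p=0,k=3: not 0>3, total = 9+3 = 12
p=0,k=4: not 0>4, total = 12+3 = 15
p=1,k=0: 1>0, total = 15+1 = 16
p=1,k=1: not 1>1, total = 16+3 = 19
p=1,k=2: not 1>2, total = 19+3 = 22
p=1,k=3: not 1>3, total = 22+3 = 25
p=1,k=4: not 1>4, total = 25+3 = 28
p=2,k=0: 2>0, total = 28+2 = 30
p=2,k=1: 2>1, total = 30+1 = 31
p=2,k=2: not 2>2, total = 31+3 = 34
p=2,k=3: not 2>3, total = 34+3 = 37
p=2,k=4: not 2>4, total = 37+3 = 40
p=3,k=0: 3>0, total = 40+3 = 43
p=3,k=1: 3>1, total = 43+2 = 45
p=3,k=2: 3>2, total = 45+1 = 46
p=3,k=3: not 3>3, total = 46+3 = 49
p=3,k=4: not 3>4, total = 49+3 = 52
p=4,k=0: 4>0, total = 52+4 = 56
p=4,k=1: 4>1, total = 56+3 = 59
p=4,k=2: 4>2, total = 59+2 = 61
p=4,k=3: 4>3, total = 61+1 = 62
p=4,k=4: not 4>4, total = 62+3 = 65

65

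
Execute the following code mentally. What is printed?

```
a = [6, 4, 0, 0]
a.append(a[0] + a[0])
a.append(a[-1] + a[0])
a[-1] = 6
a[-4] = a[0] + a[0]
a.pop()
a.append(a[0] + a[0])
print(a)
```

[6, 4, 12, 0, 12, 12]

append a[0]+a[0] = 6+6 = 12 → [6, 4, 0, 0, 12]
append a[-1]+a[0] = 12+6 = 18 → [6, 4, 0, 0, 12, 18]
a[-1] = 6 → [6, 4, 0, 0, 12, 6]
a[-4] = a[0]+a[0] = 6+6 = 12 → [6, 4, 12, 0, 12, 6]
pop() removes 6 → [6, 4, 12, 0, 12]
append a[0]+a[0] = 6+6 = 12 → [6, 4, 12, 0, 12, 12]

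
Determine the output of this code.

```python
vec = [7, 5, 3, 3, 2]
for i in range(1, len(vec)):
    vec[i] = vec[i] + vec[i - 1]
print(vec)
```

i=1: vec[1] = 5+7 = 12 → [7, 12, 3, 3, 2]
i=2: vec[2] = 3+12 = 15 → [7, 12, 15, 3, 2]
i=3: vec[3] = 3+15 = 18 → [7, 12, 15, 18, 2]
i=4: vec[4] = 2+18 = 20 → [7, 12, 15, 18, 20]

[7, 12, 15, 18, 20]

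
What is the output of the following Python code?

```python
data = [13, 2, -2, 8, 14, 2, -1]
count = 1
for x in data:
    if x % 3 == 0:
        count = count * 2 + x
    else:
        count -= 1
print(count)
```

-6

x=13: not %3==0, count = 1-1 = 0
x=2: not %3==0, count = 0-1 = -1
x=-2: not %3==0, count = (-1)-1 = -2
x=8: not %3==0, count = (-2)-1 = -3
x=14: not %3==0, count = (-3)-1 = -4
x=2: not %3==0, count = (-4)-1 = -5
x=-1: not %3==0, count = (-5)-1 = -6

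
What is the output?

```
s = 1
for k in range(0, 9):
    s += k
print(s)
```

37

k=0: s = 1+0 = 1
k=1: s = 1+1 = 2
k=2: s = 2+2 = 4
k=3: s = 4+3 = 7
k=4: s = 7+4 = 11
k=5: s = 11+5 = 16
k=6: s = 16+6 = 22
k=7: s = 22+7 = 29
k=8: s = 29+8 = 37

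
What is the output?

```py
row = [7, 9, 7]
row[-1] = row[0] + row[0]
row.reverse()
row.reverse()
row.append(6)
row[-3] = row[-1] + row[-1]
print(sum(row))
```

row[-1] = row[0]+row[0] = 7+7 = 14 → [7, 9, 14]
reverse → [14, 9, 7]
reverse → [7, 9, 14]
append 6 → [7, 9, 14, 6]
row[-3] = row[-1]+row[-1] = 6+6 = 12 → [7, 12, 14, 6]
sum = 39

39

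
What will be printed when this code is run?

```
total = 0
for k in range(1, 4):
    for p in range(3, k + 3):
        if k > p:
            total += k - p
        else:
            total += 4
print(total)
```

k=1,p=3: not 1>3, total = 0+4 = 4
k=2,p=3: not 2>3, total = 4+4 = 8
k=2,p=4: not 2>4, total = 8+4 = 12
k=3,p=3: not 3>3, total = 12+4 = 16
k=3,p=4: not 3>4, total = 16+4 = 20
k=3,p=5: not 3>5, total = 20+4 = 24

24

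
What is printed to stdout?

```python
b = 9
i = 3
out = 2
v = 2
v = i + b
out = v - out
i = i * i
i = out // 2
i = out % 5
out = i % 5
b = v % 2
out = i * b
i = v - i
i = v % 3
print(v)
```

v = 3+9 = 12
out = 12-2 = 10
i = 3*3 = 9
i = 10//2 = 5
i = 10%5 = 0
out = 0%5 = 0
b = 12%2 = 0
out = 0*0 = 0
i = 12-0 = 12
i = 12%3 = 0

12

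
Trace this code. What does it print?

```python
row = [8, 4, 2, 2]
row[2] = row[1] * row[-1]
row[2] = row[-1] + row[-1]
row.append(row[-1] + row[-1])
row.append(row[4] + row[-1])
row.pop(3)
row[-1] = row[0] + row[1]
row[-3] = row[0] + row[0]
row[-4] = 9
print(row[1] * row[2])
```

144

row[2] = row[1]*row[-1] = 4*2 = 8 → [8, 4, 8, 2]
row[2] = row[-1]+row[-1] = 2+2 = 4 → [8, 4, 4, 2]
append row[-1]+row[-1] = 2+2 = 4 → [8, 4, 4, 2, 4]
append row[4]+row[-1] = 4+4 = 8 → [8, 4, 4, 2, 4, 8]
pop(3) removes 2 → [8, 4, 4, 4, 8]
row[-1] = row[0]+row[1] = 8+4 = 12 → [8, 4, 4, 4, 12]
row[-3] = row[0]+row[0] = 8+8 = 16 → [8, 4, 16, 4, 12]
row[-4] = 9 → [8, 9, 16, 4, 12]
row[1]*row[2] = 9*16 = 144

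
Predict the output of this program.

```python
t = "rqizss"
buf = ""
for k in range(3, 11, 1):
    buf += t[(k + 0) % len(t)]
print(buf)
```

zssrqizs

k=3: add t[3]='z' → 'z'
k=4: add t[4]='s' → 'zs'
k=5: add t[5]='s' → 'zss'
k=6: add t[0]='r' → 'zssr'
k=7: add t[1]='q' → 'zssrq'
k=8: add t[2]='i' → 'zssrqi'
k=9: add t[3]='z' → 'zssrqiz'
k=10: add t[4]='s' → 'zssrqizs'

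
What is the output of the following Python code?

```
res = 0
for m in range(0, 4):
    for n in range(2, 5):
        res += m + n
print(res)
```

m=0,n=2: res = 0+2 = 2
m=0,n=3: res = 2+3 = 5
m=0,n=4: res = 5+4 = 9
m=1,n=2: res = 9+3 = 12
m=1,n=3: res = 12+4 = 16
m=1,n=4: res = 16+5 = 21
m=2,n=2: res = 21+4 = 25
m=2,n=3: res = 25+5 = 30
m=2,n=4: res = 30+6 = 36
m=3,n=2: res = 36+5 = 41
m=3,n=3: res = 41+6 = 47
m=3,n=4: res = 47+7 = 54

54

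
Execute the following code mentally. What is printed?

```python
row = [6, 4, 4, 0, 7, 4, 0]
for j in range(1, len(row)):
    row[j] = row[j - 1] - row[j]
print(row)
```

j=1: row[1] = 6-4 = 2 → [6, 2, 4, 0, 7, 4, 0]
j=2: row[2] = 2-4 = -2 → [6, 2, -2, 0, 7, 4, 0]
j=3: row[3] = (-2)-0 = -2 → [6, 2, -2, -2, 7, 4, 0]
j=4: row[4] = (-2)-7 = -9 → [6, 2, -2, -2, -9, 4, 0]
j=5: row[5] = (-9)-4 = -13 → [6, 2, -2, -2, -9, -13, 0]
j=6: row[6] = (-13)-0 = -13 → [6, 2, -2, -2, -9, -13, -13]

[6, 2, -2, -2, -9, -13, -13]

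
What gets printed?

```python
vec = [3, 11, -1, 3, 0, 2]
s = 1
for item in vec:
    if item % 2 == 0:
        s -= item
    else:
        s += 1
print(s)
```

3

item=3: not even, s = 1+1 = 2
item=11: not even, s = 2+1 = 3
item=-1: not even, s = 3+1 = 4
item=3: not even, s = 4+1 = 5
item=0: even, s = 5-0 = 5
item=2: even, s = 5-2 = 3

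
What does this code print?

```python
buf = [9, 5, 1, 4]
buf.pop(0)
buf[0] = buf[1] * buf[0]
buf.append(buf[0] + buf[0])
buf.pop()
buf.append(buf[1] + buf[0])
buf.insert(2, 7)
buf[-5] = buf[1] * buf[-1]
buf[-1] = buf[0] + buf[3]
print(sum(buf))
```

28

pop(0) removes 9 → [5, 1, 4]
buf[0] = buf[1]*buf[0] = 1*5 = 5 → [5, 1, 4]
append buf[0]+buf[0] = 5+5 = 10 → [5, 1, 4, 10]
pop() removes 10 → [5, 1, 4]
append buf[1]+buf[0] = 1+5 = 6 → [5, 1, 4, 6]
insert 7 at 2 → [5, 1, 7, 4, 6]
buf[-5] = buf[1]*buf[-1] = 1*6 = 6 → [6, 1, 7, 4, 6]
buf[-1] = buf[0]+buf[3] = 6+4 = 10 → [6, 1, 7, 4, 10]
sum = 28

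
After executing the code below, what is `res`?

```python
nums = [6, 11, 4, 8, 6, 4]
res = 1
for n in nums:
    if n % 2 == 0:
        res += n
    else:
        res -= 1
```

n=6: even, res = 1+6 = 7
n=11: not even, res = 7-1 = 6
n=4: even, res = 6+4 = 10
n=8: even, res = 10+8 = 18
n=6: even, res = 18+6 = 24
n=4: even, res = 24+4 = 28

28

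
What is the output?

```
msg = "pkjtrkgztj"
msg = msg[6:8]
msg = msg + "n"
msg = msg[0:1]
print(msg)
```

g

slice [6:8] → 'gz'
+ 'n' → 'gzn'
slice [0:1] → 'g'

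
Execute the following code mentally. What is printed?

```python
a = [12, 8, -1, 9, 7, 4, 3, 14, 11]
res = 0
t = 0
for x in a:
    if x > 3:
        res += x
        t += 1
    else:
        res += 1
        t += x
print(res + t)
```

76

x=12: >3, res = 0+12 = 12; t=1
x=8: >3, res = 12+8 = 20; t=2
x=-1: not >3, res = 20+1 = 21; t=1
x=9: >3, res = 21+9 = 30; t=2
x=7: >3, res = 30+7 = 37; t=3
x=4: >3, res = 37+4 = 41; t=4
x=3: not >3, res = 41+1 = 42; t=7
x=14: >3, res = 42+14 = 56; t=8
x=11: >3, res = 56+11 = 67; t=9
res+t = 67+9 = 76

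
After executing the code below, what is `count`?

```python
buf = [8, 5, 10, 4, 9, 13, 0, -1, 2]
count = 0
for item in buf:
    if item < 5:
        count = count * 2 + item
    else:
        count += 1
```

item=8: not <5, count = 0+1 = 1
item=5: not <5, count = 1+1 = 2
item=10: not <5, count = 2+1 = 3
item=4: <5, count = 3*2+4 = 10
item=9: not <5, count = 10+1 = 11
item=13: not <5, count = 11+1 = 12
item=0: <5, count = 12*2+0 = 24
item=-1: <5, count = 24*2+(-1) = 47
item=2: <5, count = 47*2+2 = 96

96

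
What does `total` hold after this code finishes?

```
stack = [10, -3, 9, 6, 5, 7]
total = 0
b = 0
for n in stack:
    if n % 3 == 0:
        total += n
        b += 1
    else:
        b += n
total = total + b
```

n=10: not %3==0; b=10
n=-3: %3==0, total = 0+(-3) = -3; b=11
n=9: %3==0, total = (-3)+9 = 6; b=12
n=6: %3==0, total = 6+6 = 12; b=13
n=5: not %3==0; b=18
n=7: not %3==0; b=25
total+b = 12+25 = 37

37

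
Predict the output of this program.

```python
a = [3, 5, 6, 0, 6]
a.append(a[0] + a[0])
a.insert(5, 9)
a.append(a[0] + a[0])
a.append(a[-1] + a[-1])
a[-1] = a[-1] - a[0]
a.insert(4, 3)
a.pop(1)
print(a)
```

append a[0]+a[0] = 3+3 = 6 → [3, 5, 6, 0, 6, 6]
insert 9 at 5 → [3, 5, 6, 0, 6, 9, 6]
append a[0]+a[0] = 3+3 = 6 → [3, 5, 6, 0, 6, 9, 6, 6]
append a[-1]+a[-1] = 6+6 = 12 → [3, 5, 6, 0, 6, 9, 6, 6, 12]
a[-1] = a[-1]-a[0] = 12-3 = 9 → [3, 5, 6, 0, 6, 9, 6, 6, 9]
insert 3 at 4 → [3, 5, 6, 0, 3, 6, 9, 6, 6, 9]
pop(1) removes 5 → [3, 6, 0, 3, 6, 9, 6, 6, 9]

[3, 6, 0, 3, 6, 9, 6, 6, 9]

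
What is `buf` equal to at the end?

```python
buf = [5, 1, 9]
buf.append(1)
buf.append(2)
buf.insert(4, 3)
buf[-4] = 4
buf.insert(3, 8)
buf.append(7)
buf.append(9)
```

[5, 1, 4, 8, 1, 3, 2, 7, 9]

append 1 → [5, 1, 9, 1]
append 2 → [5, 1, 9, 1, 2]
insert 3 at 4 → [5, 1, 9, 1, 3, 2]
buf[-4] = 4 → [5, 1, 4, 1, 3, 2]
insert 8 at 3 → [5, 1, 4, 8, 1, 3, 2]
append 7 → [5, 1, 4, 8, 1, 3, 2, 7]
append 9 → [5, 1, 4, 8, 1, 3, 2, 7, 9]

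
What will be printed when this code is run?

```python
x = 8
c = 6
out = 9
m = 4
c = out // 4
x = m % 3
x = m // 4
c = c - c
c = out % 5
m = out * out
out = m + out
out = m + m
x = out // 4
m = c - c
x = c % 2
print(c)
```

c = 9//4 = 2
x = 4%3 = 1
x = 4//4 = 1
c = 2-2 = 0
c = 9%5 = 4
m = 9*9 = 81
out = 81+9 = 90
out = 81+81 = 162
x = 162//4 = 40
m = 4-4 = 0
x = 4%2 = 0

4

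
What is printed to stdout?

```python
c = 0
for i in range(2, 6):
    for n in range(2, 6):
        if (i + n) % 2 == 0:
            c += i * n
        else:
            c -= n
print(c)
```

72

i=2,n=2: even sum, c = 0+4 = 4
i=2,n=3: odd sum, c = 4-3 = 1
i=2,n=4: even sum, c = 1+8 = 9
i=2,n=5: odd sum, c = 9-5 = 4
i=3,n=2: odd sum, c = 4-2 = 2
i=3,n=3: even sum, c = 2+9 = 11
i=3,n=4: odd sum, c = 11-4 = 7
i=3,n=5: even sum, c = 7+15 = 22
i=4,n=2: even sum, c = 22+8 = 30
i=4,n=3: odd sum, c = 30-3 = 27
i=4,n=4: even sum, c = 27+16 = 43
i=4,n=5: odd sum, c = 43-5 = 38
i=5,n=2: odd sum, c = 38-2 = 36
i=5,n=3: even sum, c = 36+15 = 51
i=5,n=4: odd sum, c = 51-4 = 47
i=5,n=5: even sum, c = 47+25 = 72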